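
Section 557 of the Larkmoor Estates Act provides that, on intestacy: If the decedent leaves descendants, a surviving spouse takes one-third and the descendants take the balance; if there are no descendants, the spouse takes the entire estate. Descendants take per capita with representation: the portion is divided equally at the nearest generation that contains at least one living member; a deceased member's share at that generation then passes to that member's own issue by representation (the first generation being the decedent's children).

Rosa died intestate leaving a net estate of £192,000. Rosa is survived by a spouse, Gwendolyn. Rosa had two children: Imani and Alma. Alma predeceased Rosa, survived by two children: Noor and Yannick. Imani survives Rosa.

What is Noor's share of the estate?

Noor receives £32,000.

Gwendolyn takes one-third of £192,000 = £64,000. The remaining £128,000 passes to the descendants.
The descendants' portion (£128,000) is divided into 2 shares of £64,000: Imani takes £64,000; Alma's £64,000 share passes to Alma's issue.
Alma's share (£64,000) is divided into 2 shares of £32,000: Noor and Yannick each take £32,000.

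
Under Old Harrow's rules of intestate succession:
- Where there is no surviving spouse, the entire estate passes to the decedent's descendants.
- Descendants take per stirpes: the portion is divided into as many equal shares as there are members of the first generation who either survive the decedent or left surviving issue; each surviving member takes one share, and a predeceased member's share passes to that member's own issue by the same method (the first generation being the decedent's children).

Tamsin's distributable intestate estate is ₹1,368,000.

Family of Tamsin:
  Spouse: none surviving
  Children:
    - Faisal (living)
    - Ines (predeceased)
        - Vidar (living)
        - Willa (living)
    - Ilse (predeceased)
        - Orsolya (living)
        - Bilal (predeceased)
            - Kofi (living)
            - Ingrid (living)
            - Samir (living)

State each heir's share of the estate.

Faisal: ₹456,000; Vidar: ₹228,000; Willa: ₹228,000; Orsolya: ₹228,000; Kofi: ₹76,000; Ingrid: ₹76,000; Samir: ₹76,000

The entire ₹1,368,000 passes to the descendants.
That amount (₹1,368,000) is divided into 3 shares of ₹456,000: Faisal takes ₹456,000; Ines's ₹456,000 share passes to Ines's issue; Ilse's ₹456,000 share passes to Ilse's issue.
Ines's share (₹456,000) is divided into 2 shares of ₹228,000: Vidar and Willa each take ₹228,000.
Ilse's share (₹456,000) is divided into 2 shares of ₹228,000: Orsolya takes ₹228,000; Bilal's ₹228,000 share passes to Bilal's issue.
Bilal's share (₹228,000) is divided into 3 shares of ₹76,000: Kofi, Ingrid, and Samir each take ₹76,000.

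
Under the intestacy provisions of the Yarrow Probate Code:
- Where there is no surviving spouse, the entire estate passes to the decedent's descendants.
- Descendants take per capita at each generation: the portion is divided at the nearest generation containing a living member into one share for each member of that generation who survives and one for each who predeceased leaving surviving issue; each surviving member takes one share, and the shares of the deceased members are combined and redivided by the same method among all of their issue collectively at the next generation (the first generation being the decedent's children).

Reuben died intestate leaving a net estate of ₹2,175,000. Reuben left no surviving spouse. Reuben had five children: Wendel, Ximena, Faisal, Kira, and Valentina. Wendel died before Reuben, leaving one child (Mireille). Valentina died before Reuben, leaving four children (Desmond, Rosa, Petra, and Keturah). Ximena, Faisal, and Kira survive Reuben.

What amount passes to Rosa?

Rosa receives ₹174,000.

The entire ₹2,175,000 passes to the descendants.
That amount (₹2,175,000) is divided at the children's generation into 5 shares of ₹435,000. Ximena, Faisal, and Kira each take ₹435,000. The 2 shares of the deceased (Wendel and Valentina) are combined into a pool of ₹870,000.
That pool (₹870,000) is divided at the grandchildren's generation equally among Mireille, Desmond, Rosa, Petra, and Keturah: ₹174,000 each.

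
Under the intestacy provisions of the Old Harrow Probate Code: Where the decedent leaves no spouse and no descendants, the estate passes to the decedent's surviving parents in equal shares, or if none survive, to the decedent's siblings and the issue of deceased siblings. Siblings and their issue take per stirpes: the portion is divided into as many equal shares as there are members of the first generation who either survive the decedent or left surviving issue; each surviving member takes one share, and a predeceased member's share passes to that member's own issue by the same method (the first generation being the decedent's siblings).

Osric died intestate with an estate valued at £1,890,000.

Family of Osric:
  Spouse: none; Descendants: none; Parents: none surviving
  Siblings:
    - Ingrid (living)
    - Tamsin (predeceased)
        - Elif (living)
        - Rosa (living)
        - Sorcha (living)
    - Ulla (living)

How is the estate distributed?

Ingrid: £630,000; Elif: £210,000; Rosa: £210,000; Sorcha: £210,000; Ulla: £630,000

The entire £1,890,000 passes to the siblings and their issue.
That amount (£1,890,000) is divided into 3 shares of £630,000: Ingrid and Ulla each take £630,000; Tamsin's £630,000 share passes to Tamsin's issue.
Tamsin's share (£630,000) is divided into 3 shares of £210,000: Elif, Rosa, and Sorcha each take £210,000.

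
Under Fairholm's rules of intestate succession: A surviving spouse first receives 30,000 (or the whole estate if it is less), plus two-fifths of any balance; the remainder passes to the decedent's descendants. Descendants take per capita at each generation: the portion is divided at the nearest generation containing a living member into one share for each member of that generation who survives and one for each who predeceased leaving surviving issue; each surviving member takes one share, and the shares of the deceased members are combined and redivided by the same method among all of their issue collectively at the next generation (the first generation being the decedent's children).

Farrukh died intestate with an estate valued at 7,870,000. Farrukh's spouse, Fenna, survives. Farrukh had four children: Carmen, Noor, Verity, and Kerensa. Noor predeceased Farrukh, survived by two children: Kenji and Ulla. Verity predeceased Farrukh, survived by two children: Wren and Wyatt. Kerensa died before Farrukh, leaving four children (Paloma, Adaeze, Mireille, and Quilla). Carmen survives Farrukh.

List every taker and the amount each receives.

Fenna first takes 30,000, leaving a balance of 7,840,000. Fenna then takes two-fifths of the balance (3,136,000), for a total of 3,166,000. The remaining 4,704,000 passes to the descendants.
The descendants' portion (4,704,000) is divided at the children's generation into 4 shares of 1,176,000. Carmen takes 1,176,000. The 3 shares of the deceased (Noor, Verity, and Kerensa) are combined into a pool of 3,528,000.
That pool (3,528,000) is divided at the grandchildren's generation equally among Kenji, Ulla, Wren, Wyatt, Paloma, Adaeze, Mireille, and Quilla: 441,000 each.

Fenna: 3,166,000; Carmen: 1,176,000; Kenji: 441,000; Ulla: 441,000; Wren: 441,000; Wyatt: 441,000; Paloma: 441,000; Adaeze: 441,000; Mireille: 441,000; Quilla: 441,000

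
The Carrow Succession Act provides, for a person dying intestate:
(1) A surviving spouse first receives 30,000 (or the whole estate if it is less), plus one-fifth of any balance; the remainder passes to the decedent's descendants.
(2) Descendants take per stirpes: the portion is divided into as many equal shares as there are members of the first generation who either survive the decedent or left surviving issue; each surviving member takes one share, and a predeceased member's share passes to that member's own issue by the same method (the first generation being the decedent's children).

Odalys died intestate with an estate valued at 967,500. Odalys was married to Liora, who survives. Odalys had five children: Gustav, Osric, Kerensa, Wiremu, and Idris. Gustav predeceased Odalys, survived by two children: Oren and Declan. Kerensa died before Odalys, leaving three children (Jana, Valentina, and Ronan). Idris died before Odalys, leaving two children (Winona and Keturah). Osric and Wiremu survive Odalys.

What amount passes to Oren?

Oren receives 75,000.

Liora first takes 30,000, leaving a balance of 937,500. Liora then takes one-fifth of the balance (187,500), for a total of 217,500. The remaining 750,000 passes to the descendants.
The descendants' portion (750,000) is divided into 5 shares of 150,000: Osric and Wiremu each take 150,000; Gustav's 150,000 share passes to Gustav's issue; Kerensa's 150,000 share passes to Kerensa's issue; Idris's 150,000 share passes to Idris's issue.
Gustav's share (150,000) is divided into 2 shares of 75,000: Oren and Declan each take 75,000.
Kerensa's share (150,000) is divided into 3 shares of 50,000: Jana, Valentina, and Ronan each take 50,000.
Idris's share (150,000) is divided into 2 shares of 75,000: Winona and Keturah each take 75,000.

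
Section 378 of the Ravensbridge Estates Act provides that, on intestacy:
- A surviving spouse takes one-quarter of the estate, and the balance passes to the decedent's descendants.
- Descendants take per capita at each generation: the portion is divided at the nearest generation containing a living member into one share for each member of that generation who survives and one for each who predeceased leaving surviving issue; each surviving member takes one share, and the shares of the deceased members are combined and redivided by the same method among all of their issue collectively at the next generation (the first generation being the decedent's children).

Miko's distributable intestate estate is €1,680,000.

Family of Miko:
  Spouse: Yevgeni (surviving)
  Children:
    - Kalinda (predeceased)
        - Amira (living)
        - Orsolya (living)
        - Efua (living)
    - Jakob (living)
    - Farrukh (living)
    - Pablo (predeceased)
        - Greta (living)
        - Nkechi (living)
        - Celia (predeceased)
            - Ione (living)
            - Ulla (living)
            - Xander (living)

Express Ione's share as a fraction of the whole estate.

Yevgeni takes one-quarter of €1,680,000 = €420,000. The remaining €1,260,000 passes to the descendants.
The descendants' portion (€1,260,000) is divided at the children's generation into 4 shares of €315,000. Jakob and Farrukh each take €315,000. The 2 shares of the deceased (Kalinda and Pablo) are combined into a pool of €630,000.
That pool (€630,000) is divided at the grandchildren's generation into 6 shares of €105,000. Amira, Orsolya, Efua, Greta, and Nkechi each take €105,000. The remaining share for the deceased Celia (€105,000) is carried to the next generation.
That pool (€105,000) is divided at the great-grandchildren's generation equally among Ione, Ulla, and Xander: €35,000 each.

Ione receives 1/48 of the estate.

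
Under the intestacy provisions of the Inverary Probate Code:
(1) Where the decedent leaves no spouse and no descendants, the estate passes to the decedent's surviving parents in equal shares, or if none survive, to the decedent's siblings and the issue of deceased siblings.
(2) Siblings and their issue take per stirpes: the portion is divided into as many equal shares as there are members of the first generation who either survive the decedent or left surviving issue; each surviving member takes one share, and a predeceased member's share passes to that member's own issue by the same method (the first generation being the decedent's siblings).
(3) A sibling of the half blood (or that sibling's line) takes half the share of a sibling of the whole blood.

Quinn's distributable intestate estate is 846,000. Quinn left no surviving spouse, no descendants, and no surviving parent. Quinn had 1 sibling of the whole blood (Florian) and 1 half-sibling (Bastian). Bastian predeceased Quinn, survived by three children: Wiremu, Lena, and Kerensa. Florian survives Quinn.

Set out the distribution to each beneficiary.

The entire 846,000 passes to the siblings and their issue.
Counting each half-blood sibling's line as half a unit, there are 3/2 units in 846,000, so one unit is 564,000. Whole-blood lines (Florian) take 564,000 each; half-blood lines (Bastian) take 282,000 each.
Bastian's share (282,000) is divided into 3 shares of 94,000: Wiremu, Lena, and Kerensa each take 94,000.

Wiremu: 94,000; Lena: 94,000; Kerensa: 94,000; Florian: 564,000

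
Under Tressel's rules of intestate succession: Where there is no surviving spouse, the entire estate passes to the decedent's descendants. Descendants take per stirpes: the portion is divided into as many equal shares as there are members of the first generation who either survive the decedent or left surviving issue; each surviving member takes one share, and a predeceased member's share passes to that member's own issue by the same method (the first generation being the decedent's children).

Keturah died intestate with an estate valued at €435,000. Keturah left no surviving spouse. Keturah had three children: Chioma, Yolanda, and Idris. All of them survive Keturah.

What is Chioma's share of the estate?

The entire €435,000 passes to the descendants.
That amount (€435,000) is divided into 3 shares of €145,000: Chioma, Yolanda, and Idris each take €145,000.

Chioma receives €145,000.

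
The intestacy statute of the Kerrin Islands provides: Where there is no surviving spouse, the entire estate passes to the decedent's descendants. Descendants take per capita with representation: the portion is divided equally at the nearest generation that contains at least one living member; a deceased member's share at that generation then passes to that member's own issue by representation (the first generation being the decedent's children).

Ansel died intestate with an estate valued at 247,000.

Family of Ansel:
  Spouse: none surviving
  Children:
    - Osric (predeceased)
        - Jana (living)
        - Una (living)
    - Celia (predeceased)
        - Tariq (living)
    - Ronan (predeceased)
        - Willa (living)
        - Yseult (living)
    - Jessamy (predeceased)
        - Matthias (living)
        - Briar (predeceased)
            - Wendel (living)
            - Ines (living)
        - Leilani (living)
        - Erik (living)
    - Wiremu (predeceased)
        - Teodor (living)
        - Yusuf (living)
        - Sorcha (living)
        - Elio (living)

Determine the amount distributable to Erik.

Erik receives 19,000.

The entire 247,000 passes to the descendants.
No child survives, so the initial division is made at the grandchildren's generation.
That amount (247,000) is divided into 13 shares of 19,000: Jana, Una, Tariq, Willa, Yseult, Matthias, Leilani, Erik, Teodor, Yusuf, Sorcha, and Elio each take 19,000; Briar's 19,000 share passes to Briar's issue.
Briar's share (19,000) is divided into 2 shares of 9,500: Wendel and Ines each take 9,500.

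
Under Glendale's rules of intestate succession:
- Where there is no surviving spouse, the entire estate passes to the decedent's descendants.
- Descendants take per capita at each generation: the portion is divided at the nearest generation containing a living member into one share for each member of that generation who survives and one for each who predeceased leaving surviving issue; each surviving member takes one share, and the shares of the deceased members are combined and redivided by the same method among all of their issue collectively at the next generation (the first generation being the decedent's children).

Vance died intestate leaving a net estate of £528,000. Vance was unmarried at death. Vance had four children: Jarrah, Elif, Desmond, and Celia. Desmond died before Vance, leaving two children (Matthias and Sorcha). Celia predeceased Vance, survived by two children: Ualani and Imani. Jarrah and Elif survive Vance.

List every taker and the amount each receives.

Jarrah: £132,000; Elif: £132,000; Matthias: £66,000; Sorcha: £66,000; Ualani: £66,000; Imani: £66,000

The entire £528,000 passes to the descendants.
That amount (£528,000) is divided at the children's generation into 4 shares of £132,000. Jarrah and Elif each take £132,000. The 2 shares of the deceased (Desmond and Celia) are combined into a pool of £264,000.
That pool (£264,000) is divided at the grandchildren's generation equally among Matthias, Sorcha, Ualani, and Imani: £66,000 each.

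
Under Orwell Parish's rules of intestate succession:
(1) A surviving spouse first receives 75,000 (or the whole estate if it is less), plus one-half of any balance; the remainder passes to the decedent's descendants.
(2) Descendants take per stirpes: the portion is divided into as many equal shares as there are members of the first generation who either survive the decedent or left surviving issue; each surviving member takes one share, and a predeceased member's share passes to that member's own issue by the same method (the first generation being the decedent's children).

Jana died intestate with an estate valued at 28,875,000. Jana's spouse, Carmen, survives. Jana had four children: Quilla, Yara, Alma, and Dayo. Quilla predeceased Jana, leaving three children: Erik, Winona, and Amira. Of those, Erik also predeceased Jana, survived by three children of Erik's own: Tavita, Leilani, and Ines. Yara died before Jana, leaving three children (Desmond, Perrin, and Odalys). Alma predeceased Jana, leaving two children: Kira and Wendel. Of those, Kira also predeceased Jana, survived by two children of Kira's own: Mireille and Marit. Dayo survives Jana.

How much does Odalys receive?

Carmen first takes 75,000, leaving a balance of 28,800,000. Carmen then takes one-half of the balance (14,400,000), for a total of 14,475,000. The remaining 14,400,000 passes to the descendants.
The descendants' portion (14,400,000) is divided into 4 shares of 3,600,000: Dayo takes 3,600,000; Quilla's 3,600,000 share passes to Quilla's issue; Yara's 3,600,000 share passes to Yara's issue; Alma's 3,600,000 share passes to Alma's issue.
Quilla's share (3,600,000) is divided into 3 shares of 1,200,000: Winona and Amira each take 1,200,000; Erik's 1,200,000 share passes to Erik's issue.
Erik's share (1,200,000) is divided into 3 shares of 400,000: Tavita, Leilani, and Ines each take 400,000.
Yara's share (3,600,000) is divided into 3 shares of 1,200,000: Desmond, Perrin, and Odalys each take 1,200,000.
Alma's share (3,600,000) is divided into 2 shares of 1,800,000: Wendel takes 1,800,000; Kira's 1,800,000 share passes to Kira's issue.
Kira's share (1,800,000) is divided into 2 shares of 900,000: Mireille and Marit each take 900,000.

Odalys receives 1,200,000.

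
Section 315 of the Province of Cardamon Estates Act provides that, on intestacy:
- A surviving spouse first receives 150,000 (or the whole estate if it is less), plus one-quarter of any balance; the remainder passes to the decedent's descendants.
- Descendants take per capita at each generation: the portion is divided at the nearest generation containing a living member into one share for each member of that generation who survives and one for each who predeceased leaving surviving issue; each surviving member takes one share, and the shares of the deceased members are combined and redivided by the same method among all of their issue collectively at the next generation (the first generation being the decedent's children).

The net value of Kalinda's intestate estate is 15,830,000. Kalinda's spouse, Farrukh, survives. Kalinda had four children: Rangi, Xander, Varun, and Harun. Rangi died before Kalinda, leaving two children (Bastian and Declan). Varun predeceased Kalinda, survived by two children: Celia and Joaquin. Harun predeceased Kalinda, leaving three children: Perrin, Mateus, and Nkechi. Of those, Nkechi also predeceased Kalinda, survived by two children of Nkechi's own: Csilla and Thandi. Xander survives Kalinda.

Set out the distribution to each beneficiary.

Farrukh first takes 150,000, leaving a balance of 15,680,000. Farrukh then takes one-quarter of the balance (3,920,000), for a total of 4,070,000. The remaining 11,760,000 passes to the descendants.
The descendants' portion (11,760,000) is divided at the children's generation into 4 shares of 2,940,000. Xander takes 2,940,000. The 3 shares of the deceased (Rangi, Varun, and Harun) are combined into a pool of 8,820,000.
That pool (8,820,000) is divided at the grandchildren's generation into 7 shares of 1,260,000. Bastian, Declan, Celia, Joaquin, Perrin, and Mateus each take 1,260,000. The remaining share for the deceased Nkechi (1,260,000) is carried to the next generation.
That pool (1,260,000) is divided at the great-grandchildren's generation equally among Csilla and Thandi: 630,000 each.

Farrukh: 4,070,000; Bastian: 1,260,000; Declan: 1,260,000; Xander: 2,940,000; Celia: 1,260,000; Joaquin: 1,260,000; Perrin: 1,260,000; Mateus: 1,260,000; Csilla: 630,000; Thandi: 630,000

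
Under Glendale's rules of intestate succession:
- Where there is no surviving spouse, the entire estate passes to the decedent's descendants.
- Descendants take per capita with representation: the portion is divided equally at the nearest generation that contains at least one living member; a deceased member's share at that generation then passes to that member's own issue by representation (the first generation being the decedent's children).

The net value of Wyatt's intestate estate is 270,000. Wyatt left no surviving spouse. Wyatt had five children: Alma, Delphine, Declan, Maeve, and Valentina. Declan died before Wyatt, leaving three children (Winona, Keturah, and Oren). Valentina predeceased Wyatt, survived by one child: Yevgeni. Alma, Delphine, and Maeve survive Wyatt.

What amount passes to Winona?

Winona receives 18,000.

The entire 270,000 passes to the descendants.
That amount (270,000) is divided into 5 shares of 54,000: Alma, Delphine, and Maeve each take 54,000; Declan's 54,000 share passes to Declan's issue; Valentina's 54,000 share passes to Valentina's issue.
Declan's share (54,000) is divided into 3 shares of 18,000: Winona, Keturah, and Oren each take 18,000.
Valentina's share (54,000) passes entirely to Yevgeni.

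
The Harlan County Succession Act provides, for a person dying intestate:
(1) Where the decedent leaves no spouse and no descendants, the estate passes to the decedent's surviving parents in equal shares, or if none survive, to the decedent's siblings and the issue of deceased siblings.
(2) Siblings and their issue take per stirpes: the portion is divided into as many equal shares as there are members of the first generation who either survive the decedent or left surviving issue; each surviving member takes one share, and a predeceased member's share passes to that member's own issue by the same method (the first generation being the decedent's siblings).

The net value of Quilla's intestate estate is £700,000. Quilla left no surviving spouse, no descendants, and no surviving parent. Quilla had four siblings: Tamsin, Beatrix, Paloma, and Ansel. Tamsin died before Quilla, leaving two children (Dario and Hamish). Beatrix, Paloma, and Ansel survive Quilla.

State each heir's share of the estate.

Dario: £87,500; Hamish: £87,500; Beatrix: £175,000; Paloma: £175,000; Ansel: £175,000

The entire £700,000 passes to the siblings and their issue.
That amount (£700,000) is divided into 4 shares of £175,000: Beatrix, Paloma, and Ansel each take £175,000; Tamsin's £175,000 share passes to Tamsin's issue.
Tamsin's share (£175,000) is divided into 2 shares of £87,500: Dario and Hamish each take £87,500.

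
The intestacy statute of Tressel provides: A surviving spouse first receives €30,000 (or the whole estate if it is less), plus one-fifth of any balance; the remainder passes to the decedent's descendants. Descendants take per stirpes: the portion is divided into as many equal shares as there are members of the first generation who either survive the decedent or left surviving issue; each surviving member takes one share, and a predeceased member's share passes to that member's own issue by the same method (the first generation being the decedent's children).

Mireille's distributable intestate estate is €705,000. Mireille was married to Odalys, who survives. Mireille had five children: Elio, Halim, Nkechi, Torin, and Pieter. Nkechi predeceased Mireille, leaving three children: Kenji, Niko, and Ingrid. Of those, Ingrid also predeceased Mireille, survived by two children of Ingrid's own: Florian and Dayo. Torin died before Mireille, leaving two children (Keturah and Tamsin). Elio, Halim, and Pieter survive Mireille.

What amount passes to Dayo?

Dayo receives €18,000.

Odalys first takes €30,000, leaving a balance of €675,000. Odalys then takes one-fifth of the balance (€135,000), for a total of €165,000. The remaining €540,000 passes to the descendants.
The descendants' portion (€540,000) is divided into 5 shares of €108,000: Elio, Halim, and Pieter each take €108,000; Nkechi's €108,000 share passes to Nkechi's issue; Torin's €108,000 share passes to Torin's issue.
Nkechi's share (€108,000) is divided into 3 shares of €36,000: Kenji and Niko each take €36,000; Ingrid's €36,000 share passes to Ingrid's issue.
Ingrid's share (€36,000) is divided into 2 shares of €18,000: Florian and Dayo each take €18,000.
Torin's share (€108,000) is divided into 2 shares of €54,000: Keturah and Tamsin each take €54,000.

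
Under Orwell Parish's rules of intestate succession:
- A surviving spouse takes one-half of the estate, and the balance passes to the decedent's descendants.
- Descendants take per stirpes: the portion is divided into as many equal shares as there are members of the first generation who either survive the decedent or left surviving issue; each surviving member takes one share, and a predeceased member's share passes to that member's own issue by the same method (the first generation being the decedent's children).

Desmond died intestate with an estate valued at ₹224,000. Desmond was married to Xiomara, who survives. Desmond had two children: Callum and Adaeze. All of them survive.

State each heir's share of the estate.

Xiomara: ₹112,000; Callum: ₹56,000; Adaeze: ₹56,000

Xiomara takes one-half of ₹224,000 = ₹112,000. The remaining ₹112,000 passes to the descendants.
The descendants' portion (₹112,000) is divided into 2 shares of ₹56,000: Callum and Adaeze each take ₹56,000.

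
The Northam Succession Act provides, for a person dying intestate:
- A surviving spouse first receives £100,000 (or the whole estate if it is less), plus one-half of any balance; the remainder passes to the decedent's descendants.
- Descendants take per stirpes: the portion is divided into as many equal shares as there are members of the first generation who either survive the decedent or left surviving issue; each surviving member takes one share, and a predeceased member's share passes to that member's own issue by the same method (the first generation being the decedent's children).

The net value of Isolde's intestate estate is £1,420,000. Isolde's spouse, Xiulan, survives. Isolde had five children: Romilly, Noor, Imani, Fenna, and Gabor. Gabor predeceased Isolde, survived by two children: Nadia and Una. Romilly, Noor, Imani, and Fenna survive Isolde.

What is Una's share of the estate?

Una receives £66,000.

Xiulan first takes £100,000, leaving a balance of £1,320,000. Xiulan then takes one-half of the balance (£660,000), for a total of £760,000. The remaining £660,000 passes to the descendants.
The descendants' portion (£660,000) is divided into 5 shares of £132,000: Romilly, Noor, Imani, and Fenna each take £132,000; Gabor's £132,000 share passes to Gabor's issue.
Gabor's share (£132,000) is divided into 2 shares of £66,000: Nadia and Una each take £66,000.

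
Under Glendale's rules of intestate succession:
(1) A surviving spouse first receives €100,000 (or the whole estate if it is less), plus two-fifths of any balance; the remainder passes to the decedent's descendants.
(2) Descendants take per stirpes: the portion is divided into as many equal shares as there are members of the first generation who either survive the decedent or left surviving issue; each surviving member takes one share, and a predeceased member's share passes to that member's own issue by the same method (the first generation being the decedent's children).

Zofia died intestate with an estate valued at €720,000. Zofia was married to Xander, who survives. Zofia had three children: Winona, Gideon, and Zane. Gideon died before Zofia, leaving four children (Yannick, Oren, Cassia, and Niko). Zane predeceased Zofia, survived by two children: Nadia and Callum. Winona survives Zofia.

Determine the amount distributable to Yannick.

Xander first takes €100,000, leaving a balance of €620,000. Xander then takes two-fifths of the balance (€248,000), for a total of €348,000. The remaining €372,000 passes to the descendants.
The descendants' portion (€372,000) is divided into 3 shares of €124,000: Winona takes €124,000; Gideon's €124,000 share passes to Gideon's issue; Zane's €124,000 share passes to Zane's issue.
Gideon's share (€124,000) is divided into 4 shares of €31,000: Yannick, Oren, Cassia, and Niko each take €31,000.
Zane's share (€124,000) is divided into 2 shares of €62,000: Nadia and Callum each take €62,000.

Yannick receives €31,000.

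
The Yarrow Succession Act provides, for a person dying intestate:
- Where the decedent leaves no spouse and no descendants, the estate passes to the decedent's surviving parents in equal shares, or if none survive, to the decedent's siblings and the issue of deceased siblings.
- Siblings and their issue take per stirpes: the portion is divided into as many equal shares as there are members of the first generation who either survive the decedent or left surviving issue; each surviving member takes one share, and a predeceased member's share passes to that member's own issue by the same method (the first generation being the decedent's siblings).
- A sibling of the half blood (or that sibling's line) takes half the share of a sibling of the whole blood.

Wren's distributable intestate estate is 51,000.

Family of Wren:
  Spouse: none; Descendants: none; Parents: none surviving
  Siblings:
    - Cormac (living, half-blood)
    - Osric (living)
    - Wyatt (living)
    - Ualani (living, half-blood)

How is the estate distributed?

The entire 51,000 passes to the siblings and their issue.
Counting each half-blood sibling's line as half a unit, there are 3 units in 51,000, so one unit is 17,000. Whole-blood lines (Osric and Wyatt) take 17,000 each; half-blood lines (Cormac and Ualani) take 8,500 each.

Cormac: 8,500; Osric: 17,000; Wyatt: 17,000; Ualani: 8,500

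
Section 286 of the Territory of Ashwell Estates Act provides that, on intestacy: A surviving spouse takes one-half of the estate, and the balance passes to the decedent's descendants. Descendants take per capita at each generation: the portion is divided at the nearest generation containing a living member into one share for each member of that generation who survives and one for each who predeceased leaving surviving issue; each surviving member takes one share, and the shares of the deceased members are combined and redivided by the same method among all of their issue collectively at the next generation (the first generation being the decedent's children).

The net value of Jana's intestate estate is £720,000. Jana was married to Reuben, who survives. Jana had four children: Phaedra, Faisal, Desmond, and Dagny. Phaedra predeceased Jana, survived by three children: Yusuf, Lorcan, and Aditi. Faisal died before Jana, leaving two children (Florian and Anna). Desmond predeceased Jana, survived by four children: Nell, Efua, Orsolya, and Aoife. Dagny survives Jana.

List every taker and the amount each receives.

Reuben takes one-half of £720,000 = £360,000. The remaining £360,000 passes to the descendants.
The descendants' portion (£360,000) is divided at the children's generation into 4 shares of £90,000. Dagny takes £90,000. The 3 shares of the deceased (Phaedra, Faisal, and Desmond) are combined into a pool of £270,000.
That pool (£270,000) is divided at the grandchildren's generation equally among Yusuf, Lorcan, Aditi, Florian, Anna, Nell, Efua, Orsolya, and Aoife: £30,000 each.

Reuben: £360,000; Yusuf: £30,000; Lorcan: £30,000; Aditi: £30,000; Florian: £30,000; Anna: £30,000; Nell: £30,000; Efua: £30,000; Orsolya: £30,000; Aoife: £30,000; Dagny: £90,000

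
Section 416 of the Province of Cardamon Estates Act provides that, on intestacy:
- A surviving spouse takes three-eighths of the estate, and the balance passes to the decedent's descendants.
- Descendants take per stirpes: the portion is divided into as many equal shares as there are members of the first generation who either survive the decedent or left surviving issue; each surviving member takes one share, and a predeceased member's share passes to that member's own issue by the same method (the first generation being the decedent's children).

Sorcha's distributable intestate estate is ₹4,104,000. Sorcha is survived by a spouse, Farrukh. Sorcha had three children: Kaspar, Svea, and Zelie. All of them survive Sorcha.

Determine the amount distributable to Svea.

Svea receives ₹855,000.

Farrukh takes three-eighths of ₹4,104,000 = ₹1,539,000. The remaining ₹2,565,000 passes to the descendants.
The descendants' portion (₹2,565,000) is divided into 3 shares of ₹855,000: Kaspar, Svea, and Zelie each take ₹855,000.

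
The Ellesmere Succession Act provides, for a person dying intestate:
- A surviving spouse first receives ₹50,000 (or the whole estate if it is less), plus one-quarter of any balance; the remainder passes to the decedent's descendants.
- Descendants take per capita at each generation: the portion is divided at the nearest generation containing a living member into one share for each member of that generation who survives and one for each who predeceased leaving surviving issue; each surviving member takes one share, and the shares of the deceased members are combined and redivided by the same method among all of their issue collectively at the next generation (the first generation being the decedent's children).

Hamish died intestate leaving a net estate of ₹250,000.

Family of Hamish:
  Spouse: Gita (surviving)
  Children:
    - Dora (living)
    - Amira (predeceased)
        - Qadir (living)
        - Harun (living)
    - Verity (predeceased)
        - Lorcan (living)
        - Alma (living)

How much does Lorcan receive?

Gita first takes ₹50,000, leaving a balance of ₹200,000. Gita then takes one-quarter of the balance (₹50,000), for a total of ₹100,000. The remaining ₹150,000 passes to the descendants.
The descendants' portion (₹150,000) is divided at the children's generation into 3 shares of ₹50,000. Dora takes ₹50,000. The 2 shares of the deceased (Amira and Verity) are combined into a pool of ₹100,000.
That pool (₹100,000) is divided at the grandchildren's generation equally among Qadir, Harun, Lorcan, and Alma: ₹25,000 each.

Lorcan receives ₹25,000.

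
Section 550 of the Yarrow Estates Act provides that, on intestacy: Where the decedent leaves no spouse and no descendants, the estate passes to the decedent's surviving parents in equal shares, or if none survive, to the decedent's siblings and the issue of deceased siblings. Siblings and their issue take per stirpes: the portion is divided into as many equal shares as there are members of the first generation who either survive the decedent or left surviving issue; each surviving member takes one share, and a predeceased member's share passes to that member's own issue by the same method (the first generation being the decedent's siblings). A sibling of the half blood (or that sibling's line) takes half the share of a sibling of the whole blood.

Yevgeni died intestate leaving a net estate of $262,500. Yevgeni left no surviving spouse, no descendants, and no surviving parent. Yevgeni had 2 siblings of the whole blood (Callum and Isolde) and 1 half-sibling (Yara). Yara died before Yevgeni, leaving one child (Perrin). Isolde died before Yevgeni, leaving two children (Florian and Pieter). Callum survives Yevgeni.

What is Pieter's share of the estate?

The entire $262,500 passes to the siblings and their issue.
Counting each half-blood sibling's line as half a unit, there are 5/2 units in $262,500, so one unit is $105,000. Whole-blood lines (Callum and Isolde) take $105,000 each; half-blood lines (Yara) take $52,500 each.
Yara's share ($52,500) passes entirely to Perrin.
Isolde's share ($105,000) is divided into 2 shares of $52,500: Florian and Pieter each take $52,500.

Pieter receives $52,500.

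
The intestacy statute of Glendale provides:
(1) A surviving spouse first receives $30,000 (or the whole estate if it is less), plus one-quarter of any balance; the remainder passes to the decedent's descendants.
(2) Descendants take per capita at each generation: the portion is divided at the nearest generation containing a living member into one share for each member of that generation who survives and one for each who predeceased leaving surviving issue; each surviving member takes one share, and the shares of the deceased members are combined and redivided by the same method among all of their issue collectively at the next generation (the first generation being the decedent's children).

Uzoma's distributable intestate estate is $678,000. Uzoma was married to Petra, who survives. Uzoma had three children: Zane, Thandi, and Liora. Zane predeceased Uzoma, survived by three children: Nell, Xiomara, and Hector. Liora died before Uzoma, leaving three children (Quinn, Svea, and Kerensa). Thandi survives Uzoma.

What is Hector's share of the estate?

Petra first takes $30,000, leaving a balance of $648,000. Petra then takes one-quarter of the balance ($162,000), for a total of $192,000. The remaining $486,000 passes to the descendants.
The descendants' portion ($486,000) is divided at the children's generation into 3 shares of $162,000. Thandi takes $162,000. The 2 shares of the deceased (Zane and Liora) are combined into a pool of $324,000.
That pool ($324,000) is divided at the grandchildren's generation equally among Nell, Xiomara, Hector, Quinn, Svea, and Kerensa: $54,000 each.

Hector receives $54,000.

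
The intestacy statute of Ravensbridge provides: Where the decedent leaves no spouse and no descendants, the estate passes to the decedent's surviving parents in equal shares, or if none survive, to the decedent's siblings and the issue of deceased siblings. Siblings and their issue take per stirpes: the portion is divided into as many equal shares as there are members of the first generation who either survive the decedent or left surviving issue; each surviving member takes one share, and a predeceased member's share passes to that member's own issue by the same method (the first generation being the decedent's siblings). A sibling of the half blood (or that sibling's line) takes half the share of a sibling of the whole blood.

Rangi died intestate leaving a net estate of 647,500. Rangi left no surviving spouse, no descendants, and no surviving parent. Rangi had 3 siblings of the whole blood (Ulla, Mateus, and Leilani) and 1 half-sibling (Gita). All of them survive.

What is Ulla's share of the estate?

The entire 647,500 passes to the siblings and their issue.
Counting each half-blood sibling's line as half a unit, there are 7/2 units in 647,500, so one unit is 185,000. Whole-blood lines (Ulla, Mateus, and Leilani) take 185,000 each; half-blood lines (Gita) take 92,500 each.

Ulla receives 185,000.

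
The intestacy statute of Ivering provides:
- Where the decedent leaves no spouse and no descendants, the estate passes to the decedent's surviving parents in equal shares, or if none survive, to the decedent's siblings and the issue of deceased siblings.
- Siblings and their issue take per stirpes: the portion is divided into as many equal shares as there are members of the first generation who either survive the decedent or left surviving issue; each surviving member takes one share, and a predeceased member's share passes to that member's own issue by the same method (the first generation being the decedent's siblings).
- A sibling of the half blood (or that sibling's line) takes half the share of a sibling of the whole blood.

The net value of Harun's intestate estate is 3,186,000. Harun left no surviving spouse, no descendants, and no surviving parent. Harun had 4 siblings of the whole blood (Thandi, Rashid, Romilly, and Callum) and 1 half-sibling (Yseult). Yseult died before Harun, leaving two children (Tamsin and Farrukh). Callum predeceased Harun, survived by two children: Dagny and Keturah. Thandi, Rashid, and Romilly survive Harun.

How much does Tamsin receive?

Tamsin receives 177,000.

The entire 3,186,000 passes to the siblings and their issue.
Counting each half-blood sibling's line as half a unit, there are 9/2 units in 3,186,000, so one unit is 708,000. Whole-blood lines (Thandi, Rashid, Romilly, and Callum) take 708,000 each; half-blood lines (Yseult) take 354,000 each.
Yseult's share (354,000) is divided into 2 shares of 177,000: Tamsin and Farrukh each take 177,000.
Callum's share (708,000) is divided into 2 shares of 354,000: Dagny and Keturah each take 354,000.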